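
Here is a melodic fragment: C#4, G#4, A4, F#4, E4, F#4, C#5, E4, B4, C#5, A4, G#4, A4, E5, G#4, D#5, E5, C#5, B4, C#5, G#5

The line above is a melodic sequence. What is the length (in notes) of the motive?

7

21 notes total. Splitting into 3 groups of 7:
C#4 G#4 A4 F#4 E4 F#4 C#5 | E4 B4 C#5 A4 G#4 A4 E5 | G#4 D#5 E5 C#5 B4 C#5 G#5
Each cell is the previous one up a 3rd — so the unit is 7 notes.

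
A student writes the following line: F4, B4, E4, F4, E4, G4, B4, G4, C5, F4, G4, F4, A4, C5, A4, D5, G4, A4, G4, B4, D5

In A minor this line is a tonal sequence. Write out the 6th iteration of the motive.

D5 G5 C5 D5 C5 E5 G5

The 7-note cells begin on F4, G4, A4 — each up a 2nd from the last.
Carrying on: B4 → C5 → D5.
So cell 6 is D5 G5 C5 D5 C5 E5 G5.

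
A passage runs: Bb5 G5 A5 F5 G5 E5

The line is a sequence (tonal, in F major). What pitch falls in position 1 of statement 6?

Grouping in 2s, the 1st note of each cell is Bb5, A5, G5.
Carrying that down a 2nd forward: F5 → E5 → D5.

D5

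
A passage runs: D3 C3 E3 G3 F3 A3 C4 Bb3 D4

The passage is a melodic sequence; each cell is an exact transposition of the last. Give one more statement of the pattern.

F4 Eb4 G4

With a 3-note motive the entries are D3, G3, C4, each up a 4th from the previous.
Statement 4 starts on F4 and keeps the same exact contour: F4 Eb4 G4.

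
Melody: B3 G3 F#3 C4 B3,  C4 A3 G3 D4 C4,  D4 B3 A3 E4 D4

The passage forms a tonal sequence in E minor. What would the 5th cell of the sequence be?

With a 5-note motive the entries are B3, C4, D4, each up a 2nd from the previous.
Carrying on: E4 → F#4.
So cell 5 is F#4 D4 C4 G4 F#4.

F#4 D4 C4 G4 F#4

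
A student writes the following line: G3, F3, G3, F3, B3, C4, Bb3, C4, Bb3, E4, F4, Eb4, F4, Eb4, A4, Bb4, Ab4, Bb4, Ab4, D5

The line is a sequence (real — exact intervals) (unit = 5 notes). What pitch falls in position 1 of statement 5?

Eb5

The unit is 5 notes. Position-1 pitches of the 4 shown cells: G3, C4, F4, Bb4.
Each moves up a 4th; the next is Eb5.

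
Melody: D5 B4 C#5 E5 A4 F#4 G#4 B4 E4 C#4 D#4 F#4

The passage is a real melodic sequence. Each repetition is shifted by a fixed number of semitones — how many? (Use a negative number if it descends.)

-5

With a 4-note motive the entries are D5, A4, E4, each down a 4th from the previous.
D5 to A4 spans -5 semitones.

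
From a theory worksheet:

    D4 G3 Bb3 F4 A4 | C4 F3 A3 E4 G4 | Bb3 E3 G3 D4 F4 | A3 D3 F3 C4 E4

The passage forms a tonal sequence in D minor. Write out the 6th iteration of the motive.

F3 Bb2 D3 A3 C4

With a 5-note motive the entries are D4, C4, Bb3, A3, each down a 2nd from the previous.
Continuing the starts: G3 → F3.
Statement 6 starts on F3 and keeps the same diatonic contour: F3 Bb2 D3 A3 C4.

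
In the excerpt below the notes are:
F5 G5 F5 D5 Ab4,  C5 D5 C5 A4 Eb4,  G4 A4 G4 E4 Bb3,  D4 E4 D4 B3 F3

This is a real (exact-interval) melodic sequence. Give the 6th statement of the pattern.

E3 F#3 E3 C#3 G2

Unit = 5 notes; the statements start on F5, C5, G4, D4, moving down a 4th each time.
Extending down a 4th: A3 → E3.
So cell 6 is E3 F#3 E3 C#3 G2.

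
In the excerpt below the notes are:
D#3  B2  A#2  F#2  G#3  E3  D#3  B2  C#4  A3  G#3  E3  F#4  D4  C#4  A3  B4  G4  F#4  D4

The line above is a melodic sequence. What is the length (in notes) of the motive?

4

20 notes total. Splitting into 5 groups of 4:
D#3 B2 A#2 F#2 | G#3 E3 D#3 B2 | C#4 A3 G#3 E3 | F#4 D4 C#4 A3 | B4 G4 F#4 D4
That's a consistent up a 4th shift per cell, and no other grouping gives one.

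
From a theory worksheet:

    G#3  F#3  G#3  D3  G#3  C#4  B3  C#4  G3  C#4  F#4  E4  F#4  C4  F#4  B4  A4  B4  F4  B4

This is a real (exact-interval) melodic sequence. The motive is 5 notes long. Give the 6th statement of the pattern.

With a 5-note motive the entries are G#3, C#4, F#4, B4, each up a 4th from the previous.
Carrying on: E5 → A5.
From A5 the exact shape gives A5 G5 A5 Eb5 A5.

A5 G5 A5 Eb5 A5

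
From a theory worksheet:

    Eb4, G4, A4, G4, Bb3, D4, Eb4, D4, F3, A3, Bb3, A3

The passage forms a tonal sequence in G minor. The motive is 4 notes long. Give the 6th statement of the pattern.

Unit = 4 notes; the statements start on Eb4, Bb3, F3, moving down a 4th each time.
Continuing the starts: C3 → G2 → D2.
So cell 6 is D2 F2 G2 F2.

D2 F2 G2 F2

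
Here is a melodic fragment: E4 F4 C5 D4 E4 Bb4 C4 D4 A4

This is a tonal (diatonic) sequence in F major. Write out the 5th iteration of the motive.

With a 3-note motive the entries are E4, D4, C4, each down a 2nd from the previous.
Continuing the starts: Bb3 → A3.
Statement 5 starts on A3 and keeps the same diatonic contour: A3 Bb3 F4.

A3 Bb3 F4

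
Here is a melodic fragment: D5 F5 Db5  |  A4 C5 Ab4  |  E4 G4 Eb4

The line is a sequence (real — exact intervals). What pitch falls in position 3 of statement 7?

With 3-note cells, note 3 of each statement runs Db5, Ab4, Eb4.
Each moves down a 4th. Continuing: Bb3 → F3 → C3 → G2.

G2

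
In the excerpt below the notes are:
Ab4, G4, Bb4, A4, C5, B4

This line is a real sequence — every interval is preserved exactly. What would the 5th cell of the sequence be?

Unit = 2 notes; the statements start on Ab4, Bb4, C5, moving up a 2nd each time.
Carrying on: D5 → E5.
So cell 5 is E5 D#5.

E5 D#5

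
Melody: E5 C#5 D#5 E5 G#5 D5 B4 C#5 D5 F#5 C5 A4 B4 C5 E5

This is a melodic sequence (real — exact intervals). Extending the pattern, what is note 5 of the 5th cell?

With 5-note cells, note 5 of each statement runs G#5, F#5, E5.
Carrying that down a 2nd forward: D5 → C5.

C5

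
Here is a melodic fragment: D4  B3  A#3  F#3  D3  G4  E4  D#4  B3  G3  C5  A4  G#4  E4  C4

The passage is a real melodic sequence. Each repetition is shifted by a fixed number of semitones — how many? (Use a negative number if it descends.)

5

With a 5-note motive the entries are D4, G4, C5, each up a 4th from the previous.
Counting half-steps from D4 to G4: 5.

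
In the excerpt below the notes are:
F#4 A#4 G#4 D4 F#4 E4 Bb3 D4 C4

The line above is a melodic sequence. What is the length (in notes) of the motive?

3

Try groups of 3 (3 cells in 9 notes):
F#4 A#4 G#4 | D4 F#4 E4 | Bb3 D4 C4
Every group is a transposition down a 3rd of the one before; no shorter unit works.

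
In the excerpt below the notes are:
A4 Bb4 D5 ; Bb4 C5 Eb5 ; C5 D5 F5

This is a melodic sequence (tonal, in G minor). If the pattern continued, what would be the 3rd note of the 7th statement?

C6

The unit is 3 notes. Position-3 pitches of the 3 shown cells: D5, Eb5, F5.
Each moves up a 2nd. Continuing: G5 → A5 → Bb5 → C6.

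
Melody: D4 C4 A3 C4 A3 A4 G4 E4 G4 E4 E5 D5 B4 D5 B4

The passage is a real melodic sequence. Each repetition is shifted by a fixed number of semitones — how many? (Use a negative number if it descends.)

With a 5-note motive the entries are D4, A4, E5, each up a 5th from the previous.
D4 to A4 spans +7 semitones.

7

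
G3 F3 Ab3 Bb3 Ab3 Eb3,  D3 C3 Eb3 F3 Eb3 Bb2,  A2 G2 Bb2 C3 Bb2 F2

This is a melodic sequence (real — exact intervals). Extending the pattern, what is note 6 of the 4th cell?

Grouping in 6s, the 6th note of each cell is Eb3, Bb2, F2.
Each moves down a 4th; the next is C2.

C2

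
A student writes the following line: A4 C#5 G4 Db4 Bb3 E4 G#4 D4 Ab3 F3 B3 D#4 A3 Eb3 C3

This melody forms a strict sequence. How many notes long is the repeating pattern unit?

5

Try groups of 5 (3 cells in 15 notes):
A4 C#5 G4 Db4 Bb3 | E4 G#4 D4 Ab3 F3 | B3 D#4 A3 Eb3 C3
Each cell is the previous one down a 4th — so the unit is 5 notes.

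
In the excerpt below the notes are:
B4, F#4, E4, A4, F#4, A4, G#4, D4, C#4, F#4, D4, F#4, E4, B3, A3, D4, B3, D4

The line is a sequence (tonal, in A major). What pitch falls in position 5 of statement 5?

E3

With 6-note cells, note 5 of each statement runs F#4, D4, B3.
Extending down a 3rd: G#3 → E3.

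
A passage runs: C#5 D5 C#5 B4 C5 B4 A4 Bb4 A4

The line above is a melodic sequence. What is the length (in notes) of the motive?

3

Try groups of 3 (3 cells in 9 notes):
C#5 D5 C#5 | B4 C5 B4 | A4 Bb4 A4
Each cell is the previous one down a 2nd — so the unit is 3 notes.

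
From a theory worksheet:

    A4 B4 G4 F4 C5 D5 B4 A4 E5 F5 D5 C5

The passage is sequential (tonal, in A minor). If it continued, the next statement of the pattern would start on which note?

Taking 4-note groups, the heads are A4, C5, E5: the pattern moves up a 3rd.
The next head, up a 3rd from E5, is G5.

G5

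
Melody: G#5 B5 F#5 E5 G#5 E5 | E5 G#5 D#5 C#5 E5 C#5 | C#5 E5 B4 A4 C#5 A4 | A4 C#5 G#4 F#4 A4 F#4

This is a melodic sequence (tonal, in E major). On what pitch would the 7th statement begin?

B3

With a 6-note motive the entries are G#5, E5, C#5, A4, each down a 3rd from the previous.
Extending the heads down a 3rd: F#4 → D#4 → B3.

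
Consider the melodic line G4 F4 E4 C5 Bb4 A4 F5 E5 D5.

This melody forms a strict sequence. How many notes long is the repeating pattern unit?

3

9 notes total. Splitting into 3 groups of 3:
G4 F4 E4 | C5 Bb4 A4 | F5 E5 D5
Each cell is the previous one up a 4th — so the unit is 3 notes.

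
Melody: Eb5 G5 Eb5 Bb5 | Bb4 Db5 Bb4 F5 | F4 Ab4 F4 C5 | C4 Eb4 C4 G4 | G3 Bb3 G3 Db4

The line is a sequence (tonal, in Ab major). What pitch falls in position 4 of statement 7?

Eb3

Grouping in 4s, the 4th note of each cell is Bb5, F5, C5, G4, Db4.
Extending down a 4th: Ab3 → Eb3.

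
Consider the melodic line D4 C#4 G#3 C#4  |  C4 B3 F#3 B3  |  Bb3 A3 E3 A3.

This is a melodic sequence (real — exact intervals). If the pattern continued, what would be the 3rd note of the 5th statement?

Grouping in 4s, the 3rd note of each cell is G#3, F#3, E3.
Extending down a 2nd: D3 → C3.

C3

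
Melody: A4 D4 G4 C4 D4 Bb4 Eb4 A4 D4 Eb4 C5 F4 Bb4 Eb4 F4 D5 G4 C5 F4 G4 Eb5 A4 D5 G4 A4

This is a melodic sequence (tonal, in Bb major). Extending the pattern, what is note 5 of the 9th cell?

Eb5

Grouping in 5s, the 5th note of each cell is D4, Eb4, F4, G4, A4.
Carrying that up a 2nd forward: Bb4 → C5 → D5 → Eb5.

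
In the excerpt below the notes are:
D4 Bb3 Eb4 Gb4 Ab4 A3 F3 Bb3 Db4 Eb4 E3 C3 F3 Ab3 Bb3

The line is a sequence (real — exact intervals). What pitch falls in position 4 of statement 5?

Bb2

Grouping in 5s, the 4th note of each cell is Gb4, Db4, Ab3.
Carrying that down a 4th forward: Eb3 → Bb2.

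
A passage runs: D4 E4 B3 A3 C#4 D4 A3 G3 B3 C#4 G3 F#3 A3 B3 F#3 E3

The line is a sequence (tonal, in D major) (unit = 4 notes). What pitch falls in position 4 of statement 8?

A2

Grouping in 4s, the 4th note of each cell is A3, G3, F#3, E3.
Carrying that down a 2nd forward: D3 → C#3 → B2 → A2.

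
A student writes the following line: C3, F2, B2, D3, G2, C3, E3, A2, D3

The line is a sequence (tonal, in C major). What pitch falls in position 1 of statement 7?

B3

With 3-note cells, note 1 of each statement runs C3, D3, E3.
Each moves up a 2nd. Continuing: F3 → G3 → A3 → B3.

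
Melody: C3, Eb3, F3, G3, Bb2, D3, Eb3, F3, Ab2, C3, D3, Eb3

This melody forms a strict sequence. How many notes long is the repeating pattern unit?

4

There are 12 notes; a 4-note unit gives 3 cells:
C3 Eb3 F3 G3 | Bb2 D3 Eb3 F3 | Ab2 C3 D3 Eb3
Every group is a transposition down a 2nd of the one before; no shorter unit works.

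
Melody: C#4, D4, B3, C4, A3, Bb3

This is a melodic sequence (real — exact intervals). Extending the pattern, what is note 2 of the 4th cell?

Grouping in 2s, the 2nd note of each cell is D4, C4, Bb3.
One more down a 2nd gives Ab3.

Ab3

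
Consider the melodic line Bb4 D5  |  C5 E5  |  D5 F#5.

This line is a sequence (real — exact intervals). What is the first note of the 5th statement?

Taking 2-note groups, the heads are Bb4, C5, D5: the pattern moves up a 2nd.
Continuing: E5 → F#5. Statement 5 starts on F#5.

F#5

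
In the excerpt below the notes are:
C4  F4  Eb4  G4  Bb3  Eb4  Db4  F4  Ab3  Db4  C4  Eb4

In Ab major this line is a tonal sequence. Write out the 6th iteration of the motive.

Eb3 Ab3 G3 Bb3

Taking 4-note groups, the heads are C4, Bb3, Ab3: the pattern moves down a 2nd.
Carrying on: G3 → F3 → Eb3.
So cell 6 is Eb3 Ab3 G3 Bb3.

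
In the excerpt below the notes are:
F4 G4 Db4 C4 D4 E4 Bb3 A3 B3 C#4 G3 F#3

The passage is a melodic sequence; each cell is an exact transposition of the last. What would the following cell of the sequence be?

G#3 A#3 E3 D#3

Unit = 4 notes; the statements start on F4, D4, B3, moving down a 3rd each time.
So cell 4 is G#3 A#3 E3 D#3.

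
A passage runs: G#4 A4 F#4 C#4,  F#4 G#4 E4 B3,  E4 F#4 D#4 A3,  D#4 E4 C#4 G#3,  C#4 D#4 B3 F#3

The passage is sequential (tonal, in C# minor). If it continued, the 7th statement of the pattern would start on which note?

Taking 4-note groups, the heads are G#4, F#4, E4, D#4, C#4: the pattern moves down a 2nd.
Continuing: B3 → A3. Statement 7 starts on A3.

A3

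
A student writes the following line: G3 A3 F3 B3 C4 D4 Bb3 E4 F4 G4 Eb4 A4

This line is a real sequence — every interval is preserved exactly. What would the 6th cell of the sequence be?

Ab5 Bb5 Gb5 C6

Unit = 4 notes; the statements start on G3, C4, F4, moving up a 4th each time.
Carrying on: Bb4 → Eb5 → Ab5.
From Ab5 the exact shape gives Ab5 Bb5 Gb5 C6.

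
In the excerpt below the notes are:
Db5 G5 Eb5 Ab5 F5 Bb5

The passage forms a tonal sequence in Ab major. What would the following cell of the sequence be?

G5 C6

With a 2-note motive the entries are Db5, Eb5, F5, each up a 2nd from the previous.
So cell 4 is G5 C6.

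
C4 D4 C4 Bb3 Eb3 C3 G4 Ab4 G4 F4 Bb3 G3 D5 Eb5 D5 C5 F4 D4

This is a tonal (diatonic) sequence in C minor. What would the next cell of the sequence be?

Ab5 Bb5 Ab5 G5 C5 Ab4

Taking 6-note groups, the heads are C4, G4, D5: the pattern moves up a 5th.
Statement 4 starts on Ab5 and keeps the same diatonic contour: Ab5 Bb5 Ab5 G5 C5 Ab4.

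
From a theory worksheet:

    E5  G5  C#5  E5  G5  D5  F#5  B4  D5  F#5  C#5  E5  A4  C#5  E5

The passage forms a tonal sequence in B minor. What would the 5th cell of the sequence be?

Unit = 5 notes; the statements start on E5, D5, C#5, moving down a 2nd each time.
Carrying on: B4 → A4.
From A4 the diatonic shape gives A4 C#5 F#4 A4 C#5.

A4 C#5 F#4 A4 C#5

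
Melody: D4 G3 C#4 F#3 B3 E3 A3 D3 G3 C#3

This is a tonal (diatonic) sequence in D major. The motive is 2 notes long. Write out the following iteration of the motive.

Taking 2-note groups, the heads are D4, C#4, B3, A3, G3: the pattern moves down a 2nd.
Statement 6 starts on F#3 and keeps the same diatonic contour: F#3 B2.

F#3 B2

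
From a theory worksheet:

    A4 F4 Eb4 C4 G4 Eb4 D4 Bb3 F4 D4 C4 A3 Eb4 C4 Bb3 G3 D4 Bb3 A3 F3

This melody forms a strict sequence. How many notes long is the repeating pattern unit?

4

There are 20 notes; a 4-note unit gives 5 cells:
A4 F4 Eb4 C4 | G4 Eb4 D4 Bb3 | F4 D4 C4 A3 | Eb4 C4 Bb3 G3 | D4 Bb3 A3 F3
That's a consistent down a 2nd shift per cell, and no other grouping gives one.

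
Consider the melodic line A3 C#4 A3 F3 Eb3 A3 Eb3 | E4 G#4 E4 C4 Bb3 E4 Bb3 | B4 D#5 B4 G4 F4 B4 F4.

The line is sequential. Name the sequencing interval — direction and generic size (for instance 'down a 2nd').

up a 5th

The 7-note cells begin on A3, E4, B4 — each up a 5th from the last.
A3 to E4 is up a 5th.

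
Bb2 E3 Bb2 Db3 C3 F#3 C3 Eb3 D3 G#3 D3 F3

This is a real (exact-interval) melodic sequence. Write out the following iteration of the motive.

Unit = 4 notes; the statements start on Bb2, C3, D3, moving up a 2nd each time.
So cell 4 is E3 A#3 E3 G3.

E3 A#3 E3 G3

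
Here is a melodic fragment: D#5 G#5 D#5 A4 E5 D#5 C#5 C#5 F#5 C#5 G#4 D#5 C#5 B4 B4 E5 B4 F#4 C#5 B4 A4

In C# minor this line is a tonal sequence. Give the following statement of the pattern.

A4 D#5 A4 E4 B4 A4 G#4

The 7-note cells begin on D#5, C#5, B4 — each down a 2nd from the last.
So cell 4 is A4 D#5 A4 E4 B4 A4 G#4.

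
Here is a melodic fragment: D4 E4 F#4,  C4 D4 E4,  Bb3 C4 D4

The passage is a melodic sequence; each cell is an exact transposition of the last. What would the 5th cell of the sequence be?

Gb3 Ab3 Bb3

Unit = 3 notes; the statements start on D4, C4, Bb3, moving down a 2nd each time.
Extending down a 2nd: Ab3 → Gb3.
Statement 5 starts on Gb3 and keeps the same exact contour: Gb3 Ab3 Bb3.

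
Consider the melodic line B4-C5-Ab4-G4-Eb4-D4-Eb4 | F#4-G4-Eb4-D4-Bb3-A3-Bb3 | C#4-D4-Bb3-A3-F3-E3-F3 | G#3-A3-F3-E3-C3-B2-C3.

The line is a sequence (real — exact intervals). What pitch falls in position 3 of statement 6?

G2

Grouping in 7s, the 3rd note of each cell is Ab4, Eb4, Bb3, F3.
Carrying that down a 4th forward: C3 → G2.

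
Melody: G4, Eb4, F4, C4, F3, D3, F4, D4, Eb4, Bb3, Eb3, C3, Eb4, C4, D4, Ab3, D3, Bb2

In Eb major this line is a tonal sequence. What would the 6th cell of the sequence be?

The 6-note cells begin on G4, F4, Eb4 — each down a 2nd from the last.
Continuing the starts: D4 → C4 → Bb3.
Statement 6 starts on Bb3 and keeps the same diatonic contour: Bb3 G3 Ab3 Eb3 Ab2 F2.

Bb3 G3 Ab3 Eb3 Ab2 F2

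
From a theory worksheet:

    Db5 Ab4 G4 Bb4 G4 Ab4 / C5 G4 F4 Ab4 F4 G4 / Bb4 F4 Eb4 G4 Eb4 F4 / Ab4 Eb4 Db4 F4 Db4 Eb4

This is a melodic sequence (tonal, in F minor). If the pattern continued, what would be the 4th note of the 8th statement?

With 6-note cells, note 4 of each statement runs Bb4, Ab4, G4, F4.
Each moves down a 2nd. Continuing: Eb4 → Db4 → C4 → Bb3.

Bb3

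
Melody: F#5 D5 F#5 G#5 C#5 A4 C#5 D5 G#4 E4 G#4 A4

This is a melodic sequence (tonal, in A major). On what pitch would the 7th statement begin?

Unit = 4 notes; the statements start on F#5, C#5, G#4, moving down a 4th each time.
Extending the heads down a 4th: D4 → A3 → E3 → B2.

B2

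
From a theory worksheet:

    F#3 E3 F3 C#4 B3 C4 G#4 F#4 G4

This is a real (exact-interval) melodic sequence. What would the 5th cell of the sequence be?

Unit = 3 notes; the statements start on F#3, C#4, G#4, moving up a 5th each time.
Continuing the starts: D#5 → A#5.
From A#5 the exact shape gives A#5 G#5 A5.

A#5 G#5 A5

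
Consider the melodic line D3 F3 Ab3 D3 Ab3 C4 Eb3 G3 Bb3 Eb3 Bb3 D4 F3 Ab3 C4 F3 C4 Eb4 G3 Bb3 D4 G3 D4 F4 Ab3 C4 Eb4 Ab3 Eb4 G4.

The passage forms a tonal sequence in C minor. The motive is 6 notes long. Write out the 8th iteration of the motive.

Unit = 6 notes; the statements start on D3, Eb3, F3, G3, Ab3, moving up a 2nd each time.
Extending up a 2nd: Bb3 → C4 → D4.
So cell 8 is D4 F4 Ab4 D4 Ab4 C5.

D4 F4 Ab4 D4 Ab4 C5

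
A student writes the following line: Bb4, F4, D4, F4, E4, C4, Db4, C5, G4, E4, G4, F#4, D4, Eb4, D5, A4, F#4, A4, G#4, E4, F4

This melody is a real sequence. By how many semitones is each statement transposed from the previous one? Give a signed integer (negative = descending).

The 7-note cells begin on Bb4, C5, D5 — each up a 2nd from the last.
Bb4→C5 is 72 − 70 = 2 semitones.

2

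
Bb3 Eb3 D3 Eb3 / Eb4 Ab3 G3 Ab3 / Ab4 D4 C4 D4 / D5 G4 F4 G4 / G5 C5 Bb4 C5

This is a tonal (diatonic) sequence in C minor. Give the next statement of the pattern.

With a 4-note motive the entries are Bb3, Eb4, Ab4, D5, G5, each up a 4th from the previous.
So cell 6 is C6 F5 Eb5 F5.

C6 F5 Eb5 F5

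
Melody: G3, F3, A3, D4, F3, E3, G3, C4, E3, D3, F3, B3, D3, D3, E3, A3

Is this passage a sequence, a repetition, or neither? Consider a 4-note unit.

Note 2 of cell 4 is D3; if this were a sequence it would be C3. No unit length gives a consistent transposition pattern.

neither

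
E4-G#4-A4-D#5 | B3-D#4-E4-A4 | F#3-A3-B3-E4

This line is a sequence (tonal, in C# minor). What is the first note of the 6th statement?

D#2

With a 4-note motive the entries are E4, B3, F#3, each down a 4th from the previous.
Continuing: C#3 → G#2 → D#2. Statement 6 starts on D#2.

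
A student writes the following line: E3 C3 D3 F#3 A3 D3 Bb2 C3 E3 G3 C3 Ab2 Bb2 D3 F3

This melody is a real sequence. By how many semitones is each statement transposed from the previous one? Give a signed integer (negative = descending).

-2

Taking 5-note groups, the heads are E3, D3, C3: the pattern moves down a 2nd.
E3 to D3 spans -2 semitones.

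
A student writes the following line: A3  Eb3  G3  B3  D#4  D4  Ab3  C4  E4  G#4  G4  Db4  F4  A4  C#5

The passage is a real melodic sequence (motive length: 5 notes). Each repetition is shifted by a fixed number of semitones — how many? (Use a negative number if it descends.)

Taking 5-note groups, the heads are A3, D4, G4: the pattern moves up a 4th.
A3 to D4 spans +5 semitones.

5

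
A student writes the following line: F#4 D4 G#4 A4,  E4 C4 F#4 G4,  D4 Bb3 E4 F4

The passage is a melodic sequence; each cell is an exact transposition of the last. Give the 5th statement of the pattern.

The 4-note cells begin on F#4, E4, D4 — each down a 2nd from the last.
Extending down a 2nd: C4 → Bb3.
So cell 5 is Bb3 Gb3 C4 Db4.

Bb3 Gb3 C4 Db4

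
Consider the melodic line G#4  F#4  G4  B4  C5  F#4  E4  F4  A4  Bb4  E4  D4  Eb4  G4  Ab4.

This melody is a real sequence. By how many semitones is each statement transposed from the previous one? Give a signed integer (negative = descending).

Taking 5-note groups, the heads are G#4, F#4, E4: the pattern moves down a 2nd.
G#4→F#4 is 66 − 68 = -2 semitones.

-2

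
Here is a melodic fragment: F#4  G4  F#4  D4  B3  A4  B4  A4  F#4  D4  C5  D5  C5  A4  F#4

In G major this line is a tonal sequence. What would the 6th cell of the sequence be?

B5 C6 B5 G5 E5

Unit = 5 notes; the statements start on F#4, A4, C5, moving up a 3rd each time.
Extending up a 3rd: E5 → G5 → B5.
Statement 6 starts on B5 and keeps the same diatonic contour: B5 C6 B5 G5 E5.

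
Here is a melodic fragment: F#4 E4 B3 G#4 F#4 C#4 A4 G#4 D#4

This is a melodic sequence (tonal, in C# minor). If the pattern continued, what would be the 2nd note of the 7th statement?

With 3-note cells, note 2 of each statement runs E4, F#4, G#4.
Extending up a 2nd: A4 → B4 → C#5 → D#5.

D#5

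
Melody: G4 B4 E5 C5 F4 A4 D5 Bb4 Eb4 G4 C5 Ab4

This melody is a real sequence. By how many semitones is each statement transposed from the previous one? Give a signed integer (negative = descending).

The 4-note cells begin on G4, F4, Eb4 — each down a 2nd from the last.
G4→F4 is 65 − 67 = -2 semitones.

-2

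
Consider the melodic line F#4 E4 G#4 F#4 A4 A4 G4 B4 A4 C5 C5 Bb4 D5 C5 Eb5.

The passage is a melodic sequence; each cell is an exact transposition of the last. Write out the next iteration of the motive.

Eb5 Db5 F5 Eb5 Gb5

The 5-note cells begin on F#4, A4, C5 — each up a 3rd from the last.
From Eb5 the exact shape gives Eb5 Db5 F5 Eb5 Gb5.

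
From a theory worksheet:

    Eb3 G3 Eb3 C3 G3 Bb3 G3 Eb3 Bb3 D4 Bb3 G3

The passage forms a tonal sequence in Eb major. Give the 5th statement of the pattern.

Taking 4-note groups, the heads are Eb3, G3, Bb3: the pattern moves up a 3rd.
Extending up a 3rd: D4 → F4.
So cell 5 is F4 Ab4 F4 D4.

F4 Ab4 F4 D4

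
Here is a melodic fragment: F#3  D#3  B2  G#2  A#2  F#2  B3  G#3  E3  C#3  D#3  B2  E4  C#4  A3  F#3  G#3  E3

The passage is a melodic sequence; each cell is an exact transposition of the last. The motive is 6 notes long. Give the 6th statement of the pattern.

Unit = 6 notes; the statements start on F#3, B3, E4, moving up a 4th each time.
Extending up a 4th: A4 → D5 → G5.
From G5 the exact shape gives G5 E5 C5 A4 B4 G4.

G5 E5 C5 A4 B4 G4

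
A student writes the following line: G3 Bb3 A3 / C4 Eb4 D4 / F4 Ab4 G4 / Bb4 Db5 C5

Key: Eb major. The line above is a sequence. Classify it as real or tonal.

Each cell has the same semitone pattern (3, -1) — intervals are preserved exactly.
And A3 lies outside Eb major, so the sequence is real rather than tonal.

real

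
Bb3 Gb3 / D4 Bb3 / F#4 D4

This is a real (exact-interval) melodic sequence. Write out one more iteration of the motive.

Unit = 2 notes; the statements start on Bb3, D4, F#4, moving up a 3rd each time.
So cell 4 is A#4 F#4.

A#4 F#4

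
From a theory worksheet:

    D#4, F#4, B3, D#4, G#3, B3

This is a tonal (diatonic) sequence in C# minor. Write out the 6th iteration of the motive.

A2 C#3

Unit = 2 notes; the statements start on D#4, B3, G#3, moving down a 3rd each time.
Extending down a 3rd: E3 → C#3 → A2.
So cell 6 is A2 C#3.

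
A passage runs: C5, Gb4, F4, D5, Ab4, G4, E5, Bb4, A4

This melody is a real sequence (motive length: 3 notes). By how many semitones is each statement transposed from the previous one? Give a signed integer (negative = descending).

2

The 3-note cells begin on C5, D5, E5 — each up a 2nd from the last.
Counting half-steps from C5 to D5: 2.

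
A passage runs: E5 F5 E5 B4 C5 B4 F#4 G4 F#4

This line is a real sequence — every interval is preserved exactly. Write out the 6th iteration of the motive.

D#3 E3 D#3

With a 3-note motive the entries are E5, B4, F#4, each down a 4th from the previous.
Continuing the starts: C#4 → G#3 → D#3.
So cell 6 is D#3 E3 D#3.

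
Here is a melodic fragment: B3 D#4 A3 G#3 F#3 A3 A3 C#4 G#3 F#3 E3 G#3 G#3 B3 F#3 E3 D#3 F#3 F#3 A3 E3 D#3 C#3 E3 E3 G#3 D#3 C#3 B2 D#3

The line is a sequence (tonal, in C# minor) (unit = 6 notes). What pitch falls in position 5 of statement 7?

The unit is 6 notes. Position-5 pitches of the 5 shown cells: F#3, E3, D#3, C#3, B2.
Extending down a 2nd: A2 → G#2.

G#2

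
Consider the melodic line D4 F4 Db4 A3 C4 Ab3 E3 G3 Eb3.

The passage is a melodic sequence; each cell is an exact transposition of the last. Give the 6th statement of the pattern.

Unit = 3 notes; the statements start on D4, A3, E3, moving down a 4th each time.
Continuing the starts: B2 → F#2 → C#2.
From C#2 the exact shape gives C#2 E2 C2.

C#2 E2 C2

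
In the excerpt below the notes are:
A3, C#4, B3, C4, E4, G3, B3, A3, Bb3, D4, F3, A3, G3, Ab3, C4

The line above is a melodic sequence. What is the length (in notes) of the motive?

5

Try groups of 5 (3 cells in 15 notes):
A3 C#4 B3 C4 E4 | G3 B3 A3 Bb3 D4 | F3 A3 G3 Ab3 C4
Every group is a transposition down a 2nd of the one before; no shorter unit works.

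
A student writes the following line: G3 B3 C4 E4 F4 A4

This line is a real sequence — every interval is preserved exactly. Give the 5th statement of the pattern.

Eb5 G5

Taking 2-note groups, the heads are G3, C4, F4: the pattern moves up a 4th.
Continuing the starts: Bb4 → Eb5.
So cell 5 is Eb5 G5.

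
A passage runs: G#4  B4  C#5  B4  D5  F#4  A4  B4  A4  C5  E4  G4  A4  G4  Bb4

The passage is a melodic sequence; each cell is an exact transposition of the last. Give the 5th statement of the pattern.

With a 5-note motive the entries are G#4, F#4, E4, each down a 2nd from the previous.
Continuing the starts: D4 → C4.
From C4 the exact shape gives C4 Eb4 F4 Eb4 Gb4.

C4 Eb4 F4 Eb4 Gb4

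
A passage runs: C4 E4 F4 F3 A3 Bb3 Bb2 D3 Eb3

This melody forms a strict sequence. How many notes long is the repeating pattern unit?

There are 9 notes; a 3-note unit gives 3 cells:
C4 E4 F4 | F3 A3 Bb3 | Bb2 D3 Eb3
Each cell is the previous one down a 5th — so the unit is 3 notes.

3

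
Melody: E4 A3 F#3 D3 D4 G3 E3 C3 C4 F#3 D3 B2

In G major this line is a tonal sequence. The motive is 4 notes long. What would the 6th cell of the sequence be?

With a 4-note motive the entries are E4, D4, C4, each down a 2nd from the previous.
Carrying on: B3 → A3 → G3.
Statement 6 starts on G3 and keeps the same diatonic contour: G3 C3 A2 F#2.

G3 C3 A2 F#2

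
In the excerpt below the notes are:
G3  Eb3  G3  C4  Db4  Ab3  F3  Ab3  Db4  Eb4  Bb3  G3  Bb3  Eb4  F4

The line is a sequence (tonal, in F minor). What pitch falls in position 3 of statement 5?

Grouping in 5s, the 3rd note of each cell is G3, Ab3, Bb3.
Extending up a 2nd: C4 → Db4.

Db4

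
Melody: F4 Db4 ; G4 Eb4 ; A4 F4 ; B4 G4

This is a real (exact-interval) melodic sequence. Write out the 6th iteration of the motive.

The 2-note cells begin on F4, G4, A4, B4 — each up a 2nd from the last.
Continuing the starts: C#5 → D#5.
So cell 6 is D#5 B4.

D#5 B4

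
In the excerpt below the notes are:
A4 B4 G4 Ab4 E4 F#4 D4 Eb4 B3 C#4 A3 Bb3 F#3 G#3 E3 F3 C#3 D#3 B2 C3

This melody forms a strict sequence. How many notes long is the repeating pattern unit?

Try groups of 4 (5 cells in 20 notes):
A4 B4 G4 Ab4 | E4 F#4 D4 Eb4 | B3 C#4 A3 Bb3 | F#3 G#3 E3 F3 | C#3 D#3 B2 C3
Each cell is the previous one down a 4th — so the unit is 4 notes.

4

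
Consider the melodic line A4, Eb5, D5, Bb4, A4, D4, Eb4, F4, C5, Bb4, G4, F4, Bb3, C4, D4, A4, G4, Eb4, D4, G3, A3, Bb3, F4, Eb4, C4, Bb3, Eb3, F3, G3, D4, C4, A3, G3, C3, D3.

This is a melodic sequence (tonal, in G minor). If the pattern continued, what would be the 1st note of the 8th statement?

With 7-note cells, note 1 of each statement runs A4, F4, D4, Bb3, G3.
Each moves down a 3rd. Continuing: Eb3 → C3 → A2.

A2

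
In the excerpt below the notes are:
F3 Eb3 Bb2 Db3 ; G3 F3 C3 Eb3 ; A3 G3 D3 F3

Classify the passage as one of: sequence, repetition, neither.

sequence

Each 4-note cell is the previous one transposed up a 2nd.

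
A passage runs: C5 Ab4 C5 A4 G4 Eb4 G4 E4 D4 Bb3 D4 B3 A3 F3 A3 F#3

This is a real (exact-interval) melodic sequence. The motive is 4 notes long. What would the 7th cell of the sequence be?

F#2 D2 F#2 D#2

With a 4-note motive the entries are C5, G4, D4, A3, each down a 4th from the previous.
Continuing the starts: E3 → B2 → F#2.
So cell 7 is F#2 D2 F#2 D#2.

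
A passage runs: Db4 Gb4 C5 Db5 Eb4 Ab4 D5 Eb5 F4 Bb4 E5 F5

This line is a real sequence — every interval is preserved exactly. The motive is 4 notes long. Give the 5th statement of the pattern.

With a 4-note motive the entries are Db4, Eb4, F4, each up a 2nd from the previous.
Extending up a 2nd: G4 → A4.
From A4 the exact shape gives A4 D5 G#5 A5.

A4 D5 G#5 A5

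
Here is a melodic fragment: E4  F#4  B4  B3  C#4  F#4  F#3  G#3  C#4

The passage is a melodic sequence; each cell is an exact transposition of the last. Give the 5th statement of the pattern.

The 3-note cells begin on E4, B3, F#3 — each down a 4th from the last.
Carrying on: C#3 → G#2.
Statement 5 starts on G#2 and keeps the same exact contour: G#2 A#2 D#3.

G#2 A#2 D#3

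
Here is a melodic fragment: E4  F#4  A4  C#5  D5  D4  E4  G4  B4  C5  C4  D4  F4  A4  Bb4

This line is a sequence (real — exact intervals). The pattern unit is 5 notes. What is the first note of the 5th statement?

Ab3

Taking 5-note groups, the heads are E4, D4, C4: the pattern moves down a 2nd.
Extending the heads down a 2nd: Bb3 → Ab3.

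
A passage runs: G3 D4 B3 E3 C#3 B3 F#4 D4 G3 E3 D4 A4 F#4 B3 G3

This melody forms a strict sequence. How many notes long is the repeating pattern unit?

5

Try groups of 5 (3 cells in 15 notes):
G3 D4 B3 E3 C#3 | B3 F#4 D4 G3 E3 | D4 A4 F#4 B3 G3
Every group is a transposition up a 3rd of the one before; no shorter unit works.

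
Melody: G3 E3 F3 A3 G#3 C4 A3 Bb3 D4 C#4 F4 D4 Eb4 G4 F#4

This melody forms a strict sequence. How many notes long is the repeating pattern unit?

Try groups of 5 (3 cells in 15 notes):
G3 E3 F3 A3 G#3 | C4 A3 Bb3 D4 C#4 | F4 D4 Eb4 G4 F#4
Each cell is the previous one up a 4th — so the unit is 5 notes.

5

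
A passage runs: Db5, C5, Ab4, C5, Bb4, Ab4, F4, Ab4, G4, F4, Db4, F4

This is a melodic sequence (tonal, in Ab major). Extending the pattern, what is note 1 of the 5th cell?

C4

Grouping in 4s, the 1st note of each cell is Db5, Bb4, G4.
Extending down a 3rd: Eb4 → C4.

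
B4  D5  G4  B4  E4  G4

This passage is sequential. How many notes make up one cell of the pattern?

Try groups of 2 (3 cells in 6 notes):
B4 D5 | G4 B4 | E4 G4
Every group is a transposition down a 3rd of the one before; no shorter unit works.

2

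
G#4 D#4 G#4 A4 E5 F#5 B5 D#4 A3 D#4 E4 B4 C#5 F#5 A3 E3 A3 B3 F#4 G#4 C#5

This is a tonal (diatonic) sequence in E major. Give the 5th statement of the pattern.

B2 F#2 B2 C#3 G#3 A3 D#4

The 7-note cells begin on G#4, D#4, A3 — each down a 4th from the last.
Continuing the starts: E3 → B2.
So cell 5 is B2 F#2 B2 C#3 G#3 A3 D#4.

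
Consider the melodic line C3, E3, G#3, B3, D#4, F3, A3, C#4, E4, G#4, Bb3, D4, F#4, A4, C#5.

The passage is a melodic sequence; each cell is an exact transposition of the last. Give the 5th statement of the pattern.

Ab4 C5 E5 G5 B5

The 5-note cells begin on C3, F3, Bb3 — each up a 4th from the last.
Carrying on: Eb4 → Ab4.
From Ab4 the exact shape gives Ab4 C5 E5 G5 B5.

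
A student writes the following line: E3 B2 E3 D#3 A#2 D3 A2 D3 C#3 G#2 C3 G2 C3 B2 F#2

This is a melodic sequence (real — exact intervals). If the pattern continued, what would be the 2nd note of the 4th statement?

F2

The unit is 5 notes. Position-2 pitches of the 3 shown cells: B2, A2, G2.
One more down a 2nd gives F2.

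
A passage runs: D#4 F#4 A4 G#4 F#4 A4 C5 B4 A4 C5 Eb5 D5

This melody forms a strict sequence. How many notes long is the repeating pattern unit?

There are 12 notes; a 4-note unit gives 3 cells:
D#4 F#4 A4 G#4 | F#4 A4 C5 B4 | A4 C5 Eb5 D5
Each cell is the previous one up a 3rd — so the unit is 4 notes.

4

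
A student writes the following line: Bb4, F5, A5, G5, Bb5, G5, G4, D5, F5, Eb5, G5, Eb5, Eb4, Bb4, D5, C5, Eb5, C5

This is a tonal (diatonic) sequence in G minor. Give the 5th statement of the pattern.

Unit = 6 notes; the statements start on Bb4, G4, Eb4, moving down a 3rd each time.
Carrying on: C4 → A3.
Statement 5 starts on A3 and keeps the same diatonic contour: A3 Eb4 G4 F4 A4 F4.

A3 Eb4 G4 F4 A4 F4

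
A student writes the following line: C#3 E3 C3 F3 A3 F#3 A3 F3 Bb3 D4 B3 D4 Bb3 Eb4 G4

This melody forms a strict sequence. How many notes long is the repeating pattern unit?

15 notes total. Splitting into 3 groups of 5:
C#3 E3 C3 F3 A3 | F#3 A3 F3 Bb3 D4 | B3 D4 Bb3 Eb4 G4
That's a consistent up a 4th shift per cell, and no other grouping gives one.

5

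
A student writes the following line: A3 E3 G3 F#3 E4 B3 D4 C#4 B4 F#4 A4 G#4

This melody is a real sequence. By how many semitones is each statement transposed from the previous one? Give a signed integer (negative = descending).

7

The 4-note cells begin on A3, E4, B4 — each up a 5th from the last.
A3 to E4 spans +7 semitones.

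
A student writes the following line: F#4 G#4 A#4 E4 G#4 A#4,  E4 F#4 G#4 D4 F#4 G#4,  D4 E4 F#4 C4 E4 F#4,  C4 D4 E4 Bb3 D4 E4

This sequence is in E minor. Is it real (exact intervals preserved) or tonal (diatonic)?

Each cell has the same semitone pattern (2, 2, -6, 4, 2) — intervals are preserved exactly.
And G#4 lies outside E minor, so the sequence is real rather than tonal.

real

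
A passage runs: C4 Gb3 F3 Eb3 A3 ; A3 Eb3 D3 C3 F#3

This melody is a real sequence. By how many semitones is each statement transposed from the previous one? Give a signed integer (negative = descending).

-3

Unit = 5 notes; the statements start on C4, A3, moving down a 3rd each time.
C4→A3 is 57 − 60 = -3 semitones.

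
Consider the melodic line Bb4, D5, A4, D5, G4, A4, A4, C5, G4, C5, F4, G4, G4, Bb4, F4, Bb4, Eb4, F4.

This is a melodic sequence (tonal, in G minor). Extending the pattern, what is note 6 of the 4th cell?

With 6-note cells, note 6 of each statement runs A4, G4, F4.
One more down a 2nd gives Eb4.

Eb4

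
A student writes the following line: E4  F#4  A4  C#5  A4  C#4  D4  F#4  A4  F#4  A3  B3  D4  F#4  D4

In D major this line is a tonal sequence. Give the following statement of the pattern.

The 5-note cells begin on E4, C#4, A3 — each down a 3rd from the last.
From F#3 the diatonic shape gives F#3 G3 B3 D4 B3.

F#3 G3 B3 D4 B3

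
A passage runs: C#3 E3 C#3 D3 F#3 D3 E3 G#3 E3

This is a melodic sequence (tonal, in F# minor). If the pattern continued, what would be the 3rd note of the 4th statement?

With 3-note cells, note 3 of each statement runs C#3, D3, E3.
Each moves up a 2nd; the next is F#3.

F#3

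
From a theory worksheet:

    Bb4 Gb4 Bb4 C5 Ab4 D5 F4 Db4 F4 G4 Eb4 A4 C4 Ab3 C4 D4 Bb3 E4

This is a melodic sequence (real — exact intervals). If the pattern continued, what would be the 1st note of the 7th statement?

E2

The unit is 6 notes. Position-1 pitches of the 3 shown cells: Bb4, F4, C4.
Carrying that down a 4th forward: G3 → D3 → A2 → E2.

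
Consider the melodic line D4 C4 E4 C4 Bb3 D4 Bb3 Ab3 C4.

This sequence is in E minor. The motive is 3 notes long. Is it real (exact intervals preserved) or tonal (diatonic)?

real

Each cell has the same semitone pattern (-2, 4) — intervals are preserved exactly.
And Bb3 lies outside E minor, so the sequence is real rather than tonal.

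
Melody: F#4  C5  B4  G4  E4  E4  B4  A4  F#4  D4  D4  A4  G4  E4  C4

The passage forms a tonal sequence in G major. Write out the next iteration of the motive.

The 5-note cells begin on F#4, E4, D4 — each down a 2nd from the last.
Statement 4 starts on C4 and keeps the same diatonic contour: C4 G4 F#4 D4 B3.

C4 G4 F#4 D4 B3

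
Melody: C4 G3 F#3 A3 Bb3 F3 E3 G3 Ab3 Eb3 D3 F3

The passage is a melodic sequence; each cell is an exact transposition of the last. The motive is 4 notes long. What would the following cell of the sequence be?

Gb3 Db3 C3 Eb3

The 4-note cells begin on C4, Bb3, Ab3 — each down a 2nd from the last.
So cell 4 is Gb3 Db3 C3 Eb3.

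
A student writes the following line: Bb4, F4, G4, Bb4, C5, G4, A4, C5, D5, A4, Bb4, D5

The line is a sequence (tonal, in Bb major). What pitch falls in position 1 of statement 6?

With 4-note cells, note 1 of each statement runs Bb4, C5, D5.
Carrying that up a 2nd forward: Eb5 → F5 → G5.

G5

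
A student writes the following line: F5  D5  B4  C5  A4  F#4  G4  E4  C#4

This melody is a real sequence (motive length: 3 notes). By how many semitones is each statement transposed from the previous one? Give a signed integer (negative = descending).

-5

With a 3-note motive the entries are F5, C5, G4, each down a 4th from the previous.
F5 to C5 spans -5 semitones.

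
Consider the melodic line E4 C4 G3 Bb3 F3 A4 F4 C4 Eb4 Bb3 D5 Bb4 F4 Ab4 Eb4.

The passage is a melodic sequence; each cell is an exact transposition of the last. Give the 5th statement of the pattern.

C6 Ab5 Eb5 Gb5 Db5

The 5-note cells begin on E4, A4, D5 — each up a 4th from the last.
Carrying on: G5 → C6.
From C6 the exact shape gives C6 Ab5 Eb5 Gb5 Db5.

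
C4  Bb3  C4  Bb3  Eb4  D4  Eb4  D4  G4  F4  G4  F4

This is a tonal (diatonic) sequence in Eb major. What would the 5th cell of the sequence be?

The 4-note cells begin on C4, Eb4, G4 — each up a 3rd from the last.
Carrying on: Bb4 → D5.
So cell 5 is D5 C5 D5 C5.

D5 C5 D5 C5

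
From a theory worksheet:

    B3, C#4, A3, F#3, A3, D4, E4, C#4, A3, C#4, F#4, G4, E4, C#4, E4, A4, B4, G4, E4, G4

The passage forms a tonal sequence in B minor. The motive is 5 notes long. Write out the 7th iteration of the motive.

G5 A5 F#5 D5 F#5

Unit = 5 notes; the statements start on B3, D4, F#4, A4, moving up a 3rd each time.
Carrying on: C#5 → E5 → G5.
From G5 the diatonic shape gives G5 A5 F#5 D5 F#5.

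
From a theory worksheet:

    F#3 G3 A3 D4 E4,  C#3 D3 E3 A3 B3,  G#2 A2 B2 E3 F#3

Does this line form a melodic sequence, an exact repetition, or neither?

Each 5-note cell is the previous one transposed down a 4th.

sequence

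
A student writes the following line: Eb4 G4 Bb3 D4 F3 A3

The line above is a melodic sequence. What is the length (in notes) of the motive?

2

There are 6 notes; a 2-note unit gives 3 cells:
Eb4 G4 | Bb3 D4 | F3 A3
That's a consistent down a 4th shift per cell, and no other grouping gives one.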